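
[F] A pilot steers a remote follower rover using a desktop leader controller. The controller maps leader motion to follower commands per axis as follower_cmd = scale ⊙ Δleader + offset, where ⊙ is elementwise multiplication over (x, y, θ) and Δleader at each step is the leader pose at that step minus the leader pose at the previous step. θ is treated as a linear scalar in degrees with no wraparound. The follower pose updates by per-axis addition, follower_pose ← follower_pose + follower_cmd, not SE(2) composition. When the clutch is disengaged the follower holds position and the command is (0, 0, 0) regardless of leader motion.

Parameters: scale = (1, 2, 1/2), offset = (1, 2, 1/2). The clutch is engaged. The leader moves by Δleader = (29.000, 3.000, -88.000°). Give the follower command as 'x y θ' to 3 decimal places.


axis x: 1·29.000 + 1 = 30.000
axis y: 2·3.000 + 2 = 8.000
axis θ: 1/2·-88.000 + 1/2 = -43.500

30.000 8.000 -43.500


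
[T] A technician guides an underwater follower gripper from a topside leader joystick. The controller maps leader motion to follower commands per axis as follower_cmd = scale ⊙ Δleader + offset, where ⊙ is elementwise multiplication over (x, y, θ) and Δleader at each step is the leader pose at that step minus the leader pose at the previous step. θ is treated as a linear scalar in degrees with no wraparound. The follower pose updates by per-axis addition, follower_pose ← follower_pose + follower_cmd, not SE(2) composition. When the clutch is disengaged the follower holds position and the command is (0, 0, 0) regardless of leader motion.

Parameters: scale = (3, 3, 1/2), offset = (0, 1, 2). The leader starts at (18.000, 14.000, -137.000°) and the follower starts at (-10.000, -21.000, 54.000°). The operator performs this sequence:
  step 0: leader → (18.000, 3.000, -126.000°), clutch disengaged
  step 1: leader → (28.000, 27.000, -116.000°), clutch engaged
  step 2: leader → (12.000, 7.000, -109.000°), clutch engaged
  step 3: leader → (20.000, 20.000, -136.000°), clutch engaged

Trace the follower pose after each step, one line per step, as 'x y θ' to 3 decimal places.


-10.000 -21.000 54.000
20.000 52.000 61.000
-28.000 -7.000 66.500
-4.000 33.000 55.000

step 0: Δleader=(0.000, -11.000, 11.000°), disengaged; cmd=(0,0,0) → follower holds at (-10.000, -21.000, 54.000°)
step 1: Δleader=(10.000, 24.000, 10.000°), engaged; cmd=(30.000, 73.000, 7.000°) → follower=(20.000, 52.000, 61.000°)
step 2: Δleader=(-16.000, -20.000, 7.000°), engaged; cmd=(-48.000, -59.000, 5.500°) → follower=(-28.000, -7.000, 66.500°)
step 3: Δleader=(8.000, 13.000, -27.000°), engaged; cmd=(24.000, 40.000, -11.500°) → follower=(-4.000, 33.000, 55.000°)


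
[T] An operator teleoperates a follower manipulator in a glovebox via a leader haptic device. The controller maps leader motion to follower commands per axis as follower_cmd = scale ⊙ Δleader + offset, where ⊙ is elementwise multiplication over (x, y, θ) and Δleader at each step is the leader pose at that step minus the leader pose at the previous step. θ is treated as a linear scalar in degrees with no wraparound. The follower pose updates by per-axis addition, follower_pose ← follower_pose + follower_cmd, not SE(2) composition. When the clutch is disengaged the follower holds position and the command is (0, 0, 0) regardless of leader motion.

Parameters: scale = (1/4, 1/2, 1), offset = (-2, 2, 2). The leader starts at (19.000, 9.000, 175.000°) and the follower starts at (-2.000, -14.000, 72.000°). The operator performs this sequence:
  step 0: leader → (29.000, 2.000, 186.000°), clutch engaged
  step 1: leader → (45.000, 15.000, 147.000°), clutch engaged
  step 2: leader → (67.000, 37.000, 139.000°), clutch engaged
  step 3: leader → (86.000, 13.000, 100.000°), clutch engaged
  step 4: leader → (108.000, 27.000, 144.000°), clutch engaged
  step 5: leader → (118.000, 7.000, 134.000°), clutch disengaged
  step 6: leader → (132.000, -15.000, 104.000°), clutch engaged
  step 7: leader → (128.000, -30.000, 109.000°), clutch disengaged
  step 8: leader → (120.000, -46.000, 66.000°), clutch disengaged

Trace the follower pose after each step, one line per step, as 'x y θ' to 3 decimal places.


-1.500 -15.500 85.000
0.500 -7.000 48.000
4.000 6.000 42.000
6.750 -4.000 5.000
10.250 5.000 51.000
10.250 5.000 51.000
11.750 -4.000 23.000
11.750 -4.000 23.000
11.750 -4.000 23.000

step 0: Δleader=(10.000, -7.000, 11.000°), engaged; cmd=(0.500, -1.500, 13.000°) → follower=(-1.500, -15.500, 85.000°)
step 1: Δleader=(16.000, 13.000, -39.000°), engaged; cmd=(2.000, 8.500, -37.000°) → follower=(0.500, -7.000, 48.000°)
step 2: Δleader=(22.000, 22.000, -8.000°), engaged; cmd=(3.500, 13.000, -6.000°) → follower=(4.000, 6.000, 42.000°)
step 3: Δleader=(19.000, -24.000, -39.000°), engaged; cmd=(2.750, -10.000, -37.000°) → follower=(6.750, -4.000, 5.000°)
step 4: Δleader=(22.000, 14.000, 44.000°), engaged; cmd=(3.500, 9.000, 46.000°) → follower=(10.250, 5.000, 51.000°)
step 5: Δleader=(10.000, -20.000, -10.000°), disengaged; cmd=(0,0,0) → follower holds at (10.250, 5.000, 51.000°)
step 6: Δleader=(14.000, -22.000, -30.000°), engaged; cmd=(1.500, -9.000, -28.000°) → follower=(11.750, -4.000, 23.000°)
step 7: Δleader=(-4.000, -15.000, 5.000°), disengaged; cmd=(0,0,0) → follower holds at (11.750, -4.000, 23.000°)
step 8: Δleader=(-8.000, -16.000, -43.000°), disengaged; cmd=(0,0,0) → follower holds at (11.750, -4.000, 23.000°)


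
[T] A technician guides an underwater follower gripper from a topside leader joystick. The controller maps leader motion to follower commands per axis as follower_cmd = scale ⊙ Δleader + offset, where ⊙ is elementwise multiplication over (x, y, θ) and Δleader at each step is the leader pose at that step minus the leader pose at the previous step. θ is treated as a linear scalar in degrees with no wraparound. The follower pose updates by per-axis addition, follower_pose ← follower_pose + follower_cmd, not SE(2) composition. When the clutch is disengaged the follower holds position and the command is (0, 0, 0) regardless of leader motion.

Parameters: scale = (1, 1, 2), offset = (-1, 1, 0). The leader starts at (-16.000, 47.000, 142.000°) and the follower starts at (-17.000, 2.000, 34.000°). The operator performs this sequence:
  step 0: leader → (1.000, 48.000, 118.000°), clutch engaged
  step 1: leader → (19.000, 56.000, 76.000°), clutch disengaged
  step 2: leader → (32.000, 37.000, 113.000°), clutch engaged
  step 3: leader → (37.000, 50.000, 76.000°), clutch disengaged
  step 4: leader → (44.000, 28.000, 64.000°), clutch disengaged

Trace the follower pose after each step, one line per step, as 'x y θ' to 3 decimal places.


step 0: Δleader=(17.000, 1.000, -24.000°), engaged; cmd=(16.000, 2.000, -48.000°) → follower=(-1.000, 4.000, -14.000°)
step 1: Δleader=(18.000, 8.000, -42.000°), disengaged; cmd=(0,0,0) → follower holds at (-1.000, 4.000, -14.000°)
step 2: Δleader=(13.000, -19.000, 37.000°), engaged; cmd=(12.000, -18.000, 74.000°) → follower=(11.000, -14.000, 60.000°)
step 3: Δleader=(5.000, 13.000, -37.000°), disengaged; cmd=(0,0,0) → follower holds at (11.000, -14.000, 60.000°)
step 4: Δleader=(7.000, -22.000, -12.000°), disengaged; cmd=(0,0,0) → follower holds at (11.000, -14.000, 60.000°)

-1.000 4.000 -14.000
-1.000 4.000 -14.000
11.000 -14.000 60.000
11.000 -14.000 60.000
11.000 -14.000 60.000


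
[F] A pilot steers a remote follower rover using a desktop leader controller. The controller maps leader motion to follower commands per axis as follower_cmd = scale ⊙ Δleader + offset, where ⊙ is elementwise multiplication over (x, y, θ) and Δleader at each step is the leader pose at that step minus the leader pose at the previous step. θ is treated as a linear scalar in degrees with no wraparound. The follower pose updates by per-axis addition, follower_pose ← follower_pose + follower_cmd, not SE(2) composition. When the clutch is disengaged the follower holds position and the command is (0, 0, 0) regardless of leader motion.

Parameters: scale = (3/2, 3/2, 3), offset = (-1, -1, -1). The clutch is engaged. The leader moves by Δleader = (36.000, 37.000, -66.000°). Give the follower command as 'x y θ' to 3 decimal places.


53.000 54.500 -199.000

axis x: 3/2·36.000 + -1 = 53.000
axis y: 3/2·37.000 + -1 = 54.500
axis θ: 3·-66.000 + -1 = -199.000


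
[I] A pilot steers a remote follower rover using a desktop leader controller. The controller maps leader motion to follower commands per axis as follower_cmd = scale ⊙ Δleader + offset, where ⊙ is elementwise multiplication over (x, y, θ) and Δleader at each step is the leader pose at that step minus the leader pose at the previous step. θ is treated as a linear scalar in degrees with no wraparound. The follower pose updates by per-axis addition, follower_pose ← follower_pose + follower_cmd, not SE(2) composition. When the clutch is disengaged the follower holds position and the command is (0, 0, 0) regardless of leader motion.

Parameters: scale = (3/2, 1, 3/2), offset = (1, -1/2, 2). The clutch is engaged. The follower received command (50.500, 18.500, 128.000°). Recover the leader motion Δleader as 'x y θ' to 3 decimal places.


33.000 19.000 84.000

axis x: (50.500 − 1) / (3/2) = 33.000
axis y: (18.500 − -1/2) / (1) = 19.000
axis θ: (128.000 − 2) / (3/2) = 84.000


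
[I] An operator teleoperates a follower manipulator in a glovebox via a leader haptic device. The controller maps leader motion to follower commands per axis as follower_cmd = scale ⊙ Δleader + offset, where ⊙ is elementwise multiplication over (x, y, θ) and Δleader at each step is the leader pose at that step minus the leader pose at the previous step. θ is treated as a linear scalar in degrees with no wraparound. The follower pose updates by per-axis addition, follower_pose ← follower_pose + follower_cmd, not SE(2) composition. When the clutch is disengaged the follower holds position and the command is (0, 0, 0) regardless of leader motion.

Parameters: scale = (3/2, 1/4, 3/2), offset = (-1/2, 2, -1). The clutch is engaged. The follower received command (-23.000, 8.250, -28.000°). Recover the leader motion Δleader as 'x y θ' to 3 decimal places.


-15.000 25.000 -18.000

axis x: (-23.000 − -1/2) / (3/2) = -15.000
axis y: (8.250 − 2) / (1/4) = 25.000
axis θ: (-28.000 − -1) / (3/2) = -18.000


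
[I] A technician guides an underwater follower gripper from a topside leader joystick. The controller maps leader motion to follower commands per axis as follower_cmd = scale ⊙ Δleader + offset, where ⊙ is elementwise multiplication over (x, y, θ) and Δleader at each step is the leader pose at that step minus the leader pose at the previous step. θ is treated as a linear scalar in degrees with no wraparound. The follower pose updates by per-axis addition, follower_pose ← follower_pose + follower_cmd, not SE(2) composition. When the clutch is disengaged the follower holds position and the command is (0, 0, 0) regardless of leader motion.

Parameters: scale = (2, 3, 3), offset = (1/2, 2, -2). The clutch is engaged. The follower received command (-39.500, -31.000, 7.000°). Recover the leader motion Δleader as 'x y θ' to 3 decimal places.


axis x: (-39.500 − 1/2) / (2) = -20.000
axis y: (-31.000 − 2) / (3) = -11.000
axis θ: (7.000 − -2) / (3) = 3.000

-20.000 -11.000 3.000


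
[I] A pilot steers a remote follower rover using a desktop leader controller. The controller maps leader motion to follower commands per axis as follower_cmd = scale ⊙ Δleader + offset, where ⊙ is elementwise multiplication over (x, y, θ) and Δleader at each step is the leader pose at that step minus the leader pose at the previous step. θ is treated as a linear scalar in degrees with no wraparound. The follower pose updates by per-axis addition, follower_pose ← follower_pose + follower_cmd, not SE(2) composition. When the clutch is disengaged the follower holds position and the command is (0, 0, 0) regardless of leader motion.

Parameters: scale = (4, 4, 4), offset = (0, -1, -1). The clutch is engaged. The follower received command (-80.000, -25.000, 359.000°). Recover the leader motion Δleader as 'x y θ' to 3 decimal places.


-20.000 -6.000 90.000

axis x: (-80.000 − 0) / (4) = -20.000
axis y: (-25.000 − -1) / (4) = -6.000
axis θ: (359.000 − -1) / (4) = 90.000


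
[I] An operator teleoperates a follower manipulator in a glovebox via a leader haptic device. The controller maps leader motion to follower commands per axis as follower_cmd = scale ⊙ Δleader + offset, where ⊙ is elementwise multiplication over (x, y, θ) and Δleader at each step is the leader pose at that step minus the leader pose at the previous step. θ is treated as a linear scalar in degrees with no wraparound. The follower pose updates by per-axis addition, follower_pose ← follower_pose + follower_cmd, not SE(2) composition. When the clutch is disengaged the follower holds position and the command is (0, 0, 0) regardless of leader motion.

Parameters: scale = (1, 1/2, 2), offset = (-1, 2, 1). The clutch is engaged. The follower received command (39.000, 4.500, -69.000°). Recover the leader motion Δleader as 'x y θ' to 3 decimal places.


40.000 5.000 -35.000

axis x: (39.000 − -1) / (1) = 40.000
axis y: (4.500 − 2) / (1/2) = 5.000
axis θ: (-69.000 − 1) / (2) = -35.000


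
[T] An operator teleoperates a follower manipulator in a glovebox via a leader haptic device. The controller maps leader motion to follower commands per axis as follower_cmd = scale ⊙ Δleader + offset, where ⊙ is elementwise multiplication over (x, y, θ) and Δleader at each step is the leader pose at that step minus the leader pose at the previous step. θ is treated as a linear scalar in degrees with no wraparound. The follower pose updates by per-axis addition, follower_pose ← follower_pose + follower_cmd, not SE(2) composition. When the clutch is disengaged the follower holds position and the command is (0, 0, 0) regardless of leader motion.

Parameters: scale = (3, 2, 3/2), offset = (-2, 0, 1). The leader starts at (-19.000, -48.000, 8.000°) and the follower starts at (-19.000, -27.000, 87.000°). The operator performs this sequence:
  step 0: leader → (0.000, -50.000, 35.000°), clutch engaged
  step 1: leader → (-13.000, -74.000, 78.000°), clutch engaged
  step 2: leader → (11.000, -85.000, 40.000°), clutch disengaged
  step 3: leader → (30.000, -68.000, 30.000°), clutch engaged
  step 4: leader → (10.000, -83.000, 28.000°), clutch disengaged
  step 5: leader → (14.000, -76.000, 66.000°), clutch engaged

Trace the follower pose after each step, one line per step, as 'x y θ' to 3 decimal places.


36.000 -31.000 128.500
-5.000 -79.000 194.000
-5.000 -79.000 194.000
50.000 -45.000 180.000
50.000 -45.000 180.000
60.000 -31.000 238.000

step 0: Δleader=(19.000, -2.000, 27.000°), engaged; cmd=(55.000, -4.000, 41.500°) → follower=(36.000, -31.000, 128.500°)
step 1: Δleader=(-13.000, -24.000, 43.000°), engaged; cmd=(-41.000, -48.000, 65.500°) → follower=(-5.000, -79.000, 194.000°)
step 2: Δleader=(24.000, -11.000, -38.000°), disengaged; cmd=(0,0,0) → follower holds at (-5.000, -79.000, 194.000°)
step 3: Δleader=(19.000, 17.000, -10.000°), engaged; cmd=(55.000, 34.000, -14.000°) → follower=(50.000, -45.000, 180.000°)
step 4: Δleader=(-20.000, -15.000, -2.000°), disengaged; cmd=(0,0,0) → follower holds at (50.000, -45.000, 180.000°)
step 5: Δleader=(4.000, 7.000, 38.000°), engaged; cmd=(10.000, 14.000, 58.000°) → follower=(60.000, -31.000, 238.000°)


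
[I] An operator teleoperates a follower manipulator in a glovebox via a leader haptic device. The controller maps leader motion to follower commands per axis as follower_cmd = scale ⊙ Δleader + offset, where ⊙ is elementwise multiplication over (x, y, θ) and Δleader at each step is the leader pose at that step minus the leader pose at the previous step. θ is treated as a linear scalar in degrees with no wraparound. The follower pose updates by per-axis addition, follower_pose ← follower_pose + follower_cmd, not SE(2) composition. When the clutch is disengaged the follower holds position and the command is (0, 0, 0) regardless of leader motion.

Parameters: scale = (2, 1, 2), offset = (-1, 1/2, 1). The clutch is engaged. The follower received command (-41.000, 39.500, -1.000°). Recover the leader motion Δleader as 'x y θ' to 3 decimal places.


axis x: (-41.000 − -1) / (2) = -20.000
axis y: (39.500 − 1/2) / (1) = 39.000
axis θ: (-1.000 − 1) / (2) = -1.000

-20.000 39.000 -1.000


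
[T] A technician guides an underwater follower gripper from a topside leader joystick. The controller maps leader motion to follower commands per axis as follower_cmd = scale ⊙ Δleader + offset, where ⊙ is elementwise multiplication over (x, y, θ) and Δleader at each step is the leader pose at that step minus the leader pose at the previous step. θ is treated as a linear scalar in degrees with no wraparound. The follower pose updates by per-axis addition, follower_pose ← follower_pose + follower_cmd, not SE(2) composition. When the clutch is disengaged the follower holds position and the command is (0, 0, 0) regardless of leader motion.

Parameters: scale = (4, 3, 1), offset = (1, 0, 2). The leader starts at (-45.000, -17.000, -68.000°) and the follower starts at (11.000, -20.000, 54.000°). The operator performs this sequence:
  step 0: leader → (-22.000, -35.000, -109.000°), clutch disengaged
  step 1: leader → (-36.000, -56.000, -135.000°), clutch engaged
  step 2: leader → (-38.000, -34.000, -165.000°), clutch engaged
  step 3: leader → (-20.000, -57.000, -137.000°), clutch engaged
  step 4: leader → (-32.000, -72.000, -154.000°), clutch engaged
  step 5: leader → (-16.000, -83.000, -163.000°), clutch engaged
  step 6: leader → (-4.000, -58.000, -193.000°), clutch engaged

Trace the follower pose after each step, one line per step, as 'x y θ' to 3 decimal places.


step 0: Δleader=(23.000, -18.000, -41.000°), disengaged; cmd=(0,0,0) → follower holds at (11.000, -20.000, 54.000°)
step 1: Δleader=(-14.000, -21.000, -26.000°), engaged; cmd=(-55.000, -63.000, -24.000°) → follower=(-44.000, -83.000, 30.000°)
step 2: Δleader=(-2.000, 22.000, -30.000°), engaged; cmd=(-7.000, 66.000, -28.000°) → follower=(-51.000, -17.000, 2.000°)
step 3: Δleader=(18.000, -23.000, 28.000°), engaged; cmd=(73.000, -69.000, 30.000°) → follower=(22.000, -86.000, 32.000°)
step 4: Δleader=(-12.000, -15.000, -17.000°), engaged; cmd=(-47.000, -45.000, -15.000°) → follower=(-25.000, -131.000, 17.000°)
step 5: Δleader=(16.000, -11.000, -9.000°), engaged; cmd=(65.000, -33.000, -7.000°) → follower=(40.000, -164.000, 10.000°)
step 6: Δleader=(12.000, 25.000, -30.000°), engaged; cmd=(49.000, 75.000, -28.000°) → follower=(89.000, -89.000, -18.000°)

11.000 -20.000 54.000
-44.000 -83.000 30.000
-51.000 -17.000 2.000
22.000 -86.000 32.000
-25.000 -131.000 17.000
40.000 -164.000 10.000
89.000 -89.000 -18.000


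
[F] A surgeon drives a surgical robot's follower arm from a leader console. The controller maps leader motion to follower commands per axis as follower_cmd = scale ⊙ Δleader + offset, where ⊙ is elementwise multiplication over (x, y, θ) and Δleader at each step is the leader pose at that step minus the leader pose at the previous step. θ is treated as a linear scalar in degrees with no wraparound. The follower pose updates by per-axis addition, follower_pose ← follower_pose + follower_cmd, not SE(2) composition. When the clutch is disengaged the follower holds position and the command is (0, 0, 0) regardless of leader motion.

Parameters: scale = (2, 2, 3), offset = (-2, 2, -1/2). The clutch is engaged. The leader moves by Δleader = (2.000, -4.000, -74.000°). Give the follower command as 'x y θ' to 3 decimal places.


axis x: 2·2.000 + -2 = 2.000
axis y: 2·-4.000 + 2 = -6.000
axis θ: 3·-74.000 + -1/2 = -222.500

2.000 -6.000 -222.500


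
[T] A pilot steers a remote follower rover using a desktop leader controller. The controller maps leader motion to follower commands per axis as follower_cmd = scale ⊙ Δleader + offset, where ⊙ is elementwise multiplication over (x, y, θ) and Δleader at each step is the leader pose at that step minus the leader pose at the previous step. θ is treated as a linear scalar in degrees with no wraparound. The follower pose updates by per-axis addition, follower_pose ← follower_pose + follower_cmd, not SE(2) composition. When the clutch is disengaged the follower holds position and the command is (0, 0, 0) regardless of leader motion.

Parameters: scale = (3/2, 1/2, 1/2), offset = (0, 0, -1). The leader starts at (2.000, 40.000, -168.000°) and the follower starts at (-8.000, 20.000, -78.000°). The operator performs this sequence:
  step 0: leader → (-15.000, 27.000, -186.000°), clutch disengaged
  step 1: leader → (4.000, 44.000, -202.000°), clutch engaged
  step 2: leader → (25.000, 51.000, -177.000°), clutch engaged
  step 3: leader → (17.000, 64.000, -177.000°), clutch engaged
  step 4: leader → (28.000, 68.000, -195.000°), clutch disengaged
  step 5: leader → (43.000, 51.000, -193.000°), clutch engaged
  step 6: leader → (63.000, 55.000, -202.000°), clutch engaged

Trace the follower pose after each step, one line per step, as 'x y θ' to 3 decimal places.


-8.000 20.000 -78.000
20.500 28.500 -87.000
52.000 32.000 -75.500
40.000 38.500 -76.500
40.000 38.500 -76.500
62.500 30.000 -76.500
92.500 32.000 -82.000

step 0: Δleader=(-17.000, -13.000, -18.000°), disengaged; cmd=(0,0,0) → follower holds at (-8.000, 20.000, -78.000°)
step 1: Δleader=(19.000, 17.000, -16.000°), engaged; cmd=(28.500, 8.500, -9.000°) → follower=(20.500, 28.500, -87.000°)
step 2: Δleader=(21.000, 7.000, 25.000°), engaged; cmd=(31.500, 3.500, 11.500°) → follower=(52.000, 32.000, -75.500°)
step 3: Δleader=(-8.000, 13.000, 0.000°), engaged; cmd=(-12.000, 6.500, -1.000°) → follower=(40.000, 38.500, -76.500°)
step 4: Δleader=(11.000, 4.000, -18.000°), disengaged; cmd=(0,0,0) → follower holds at (40.000, 38.500, -76.500°)
step 5: Δleader=(15.000, -17.000, 2.000°), engaged; cmd=(22.500, -8.500, 0.000°) → follower=(62.500, 30.000, -76.500°)
step 6: Δleader=(20.000, 4.000, -9.000°), engaged; cmd=(30.000, 2.000, -5.500°) → follower=(92.500, 32.000, -82.000°)


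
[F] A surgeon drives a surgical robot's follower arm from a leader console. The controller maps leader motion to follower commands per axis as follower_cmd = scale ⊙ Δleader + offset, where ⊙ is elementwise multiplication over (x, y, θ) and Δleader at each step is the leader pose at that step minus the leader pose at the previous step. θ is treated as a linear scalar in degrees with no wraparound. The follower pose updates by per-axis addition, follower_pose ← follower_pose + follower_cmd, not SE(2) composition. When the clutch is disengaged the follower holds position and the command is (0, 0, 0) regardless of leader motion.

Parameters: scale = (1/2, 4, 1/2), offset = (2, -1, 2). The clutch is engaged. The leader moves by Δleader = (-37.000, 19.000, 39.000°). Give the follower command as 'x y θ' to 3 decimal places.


axis x: 1/2·-37.000 + 2 = -16.500
axis y: 4·19.000 + -1 = 75.000
axis θ: 1/2·39.000 + 2 = 21.500

-16.500 75.000 21.500


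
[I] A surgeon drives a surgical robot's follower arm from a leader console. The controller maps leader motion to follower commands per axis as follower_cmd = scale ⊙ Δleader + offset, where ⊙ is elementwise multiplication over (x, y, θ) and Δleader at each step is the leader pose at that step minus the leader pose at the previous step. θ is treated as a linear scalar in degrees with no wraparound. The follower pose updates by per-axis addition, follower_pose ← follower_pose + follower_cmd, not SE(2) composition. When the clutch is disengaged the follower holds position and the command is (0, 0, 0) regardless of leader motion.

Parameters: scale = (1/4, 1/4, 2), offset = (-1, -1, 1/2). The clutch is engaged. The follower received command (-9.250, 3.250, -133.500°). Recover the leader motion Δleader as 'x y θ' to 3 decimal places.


axis x: (-9.250 − -1) / (1/4) = -33.000
axis y: (3.250 − -1) / (1/4) = 17.000
axis θ: (-133.500 − 1/2) / (2) = -67.000

-33.000 17.000 -67.000


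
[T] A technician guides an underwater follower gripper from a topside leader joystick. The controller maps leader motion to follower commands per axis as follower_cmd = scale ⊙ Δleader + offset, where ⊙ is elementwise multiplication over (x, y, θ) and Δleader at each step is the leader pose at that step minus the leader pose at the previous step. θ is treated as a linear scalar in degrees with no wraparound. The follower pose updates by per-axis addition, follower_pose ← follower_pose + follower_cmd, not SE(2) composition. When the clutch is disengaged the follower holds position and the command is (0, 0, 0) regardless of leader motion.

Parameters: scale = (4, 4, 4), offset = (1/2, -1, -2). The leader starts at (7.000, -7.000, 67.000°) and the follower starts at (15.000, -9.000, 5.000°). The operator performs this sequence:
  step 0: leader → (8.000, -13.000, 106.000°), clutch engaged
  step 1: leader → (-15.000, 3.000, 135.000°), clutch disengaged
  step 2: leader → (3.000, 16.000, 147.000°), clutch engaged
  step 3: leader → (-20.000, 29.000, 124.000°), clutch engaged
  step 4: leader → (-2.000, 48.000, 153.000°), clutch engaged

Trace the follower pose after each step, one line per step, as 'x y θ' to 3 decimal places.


19.500 -34.000 159.000
19.500 -34.000 159.000
92.000 17.000 205.000
0.500 68.000 111.000
73.000 143.000 225.000

step 0: Δleader=(1.000, -6.000, 39.000°), engaged; cmd=(4.500, -25.000, 154.000°) → follower=(19.500, -34.000, 159.000°)
step 1: Δleader=(-23.000, 16.000, 29.000°), disengaged; cmd=(0,0,0) → follower holds at (19.500, -34.000, 159.000°)
step 2: Δleader=(18.000, 13.000, 12.000°), engaged; cmd=(72.500, 51.000, 46.000°) → follower=(92.000, 17.000, 205.000°)
step 3: Δleader=(-23.000, 13.000, -23.000°), engaged; cmd=(-91.500, 51.000, -94.000°) → follower=(0.500, 68.000, 111.000°)
step 4: Δleader=(18.000, 19.000, 29.000°), engaged; cmd=(72.500, 75.000, 114.000°) → follower=(73.000, 143.000, 225.000°)


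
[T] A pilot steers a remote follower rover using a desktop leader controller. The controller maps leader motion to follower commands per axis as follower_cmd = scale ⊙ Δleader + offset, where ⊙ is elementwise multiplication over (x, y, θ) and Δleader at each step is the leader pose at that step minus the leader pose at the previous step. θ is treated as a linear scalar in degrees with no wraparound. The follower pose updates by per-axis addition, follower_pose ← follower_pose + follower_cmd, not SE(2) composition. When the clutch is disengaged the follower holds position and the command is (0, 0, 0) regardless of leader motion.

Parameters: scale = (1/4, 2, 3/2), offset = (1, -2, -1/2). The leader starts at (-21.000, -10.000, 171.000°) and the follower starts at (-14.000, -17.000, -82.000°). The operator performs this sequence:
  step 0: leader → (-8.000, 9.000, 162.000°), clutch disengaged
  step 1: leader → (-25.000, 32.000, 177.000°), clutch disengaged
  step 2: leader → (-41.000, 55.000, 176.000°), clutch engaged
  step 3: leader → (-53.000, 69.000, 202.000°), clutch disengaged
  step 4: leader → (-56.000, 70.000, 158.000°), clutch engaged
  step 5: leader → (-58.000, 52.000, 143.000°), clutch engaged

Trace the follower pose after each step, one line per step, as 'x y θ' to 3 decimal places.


-14.000 -17.000 -82.000
-14.000 -17.000 -82.000
-17.000 27.000 -84.000
-17.000 27.000 -84.000
-16.750 27.000 -150.500
-16.250 -11.000 -173.500

step 0: Δleader=(13.000, 19.000, -9.000°), disengaged; cmd=(0,0,0) → follower holds at (-14.000, -17.000, -82.000°)
step 1: Δleader=(-17.000, 23.000, 15.000°), disengaged; cmd=(0,0,0) → follower holds at (-14.000, -17.000, -82.000°)
step 2: Δleader=(-16.000, 23.000, -1.000°), engaged; cmd=(-3.000, 44.000, -2.000°) → follower=(-17.000, 27.000, -84.000°)
step 3: Δleader=(-12.000, 14.000, 26.000°), disengaged; cmd=(0,0,0) → follower holds at (-17.000, 27.000, -84.000°)
step 4: Δleader=(-3.000, 1.000, -44.000°), engaged; cmd=(0.250, 0.000, -66.500°) → follower=(-16.750, 27.000, -150.500°)
step 5: Δleader=(-2.000, -18.000, -15.000°), engaged; cmd=(0.500, -38.000, -23.000°) → follower=(-16.250, -11.000, -173.500°)


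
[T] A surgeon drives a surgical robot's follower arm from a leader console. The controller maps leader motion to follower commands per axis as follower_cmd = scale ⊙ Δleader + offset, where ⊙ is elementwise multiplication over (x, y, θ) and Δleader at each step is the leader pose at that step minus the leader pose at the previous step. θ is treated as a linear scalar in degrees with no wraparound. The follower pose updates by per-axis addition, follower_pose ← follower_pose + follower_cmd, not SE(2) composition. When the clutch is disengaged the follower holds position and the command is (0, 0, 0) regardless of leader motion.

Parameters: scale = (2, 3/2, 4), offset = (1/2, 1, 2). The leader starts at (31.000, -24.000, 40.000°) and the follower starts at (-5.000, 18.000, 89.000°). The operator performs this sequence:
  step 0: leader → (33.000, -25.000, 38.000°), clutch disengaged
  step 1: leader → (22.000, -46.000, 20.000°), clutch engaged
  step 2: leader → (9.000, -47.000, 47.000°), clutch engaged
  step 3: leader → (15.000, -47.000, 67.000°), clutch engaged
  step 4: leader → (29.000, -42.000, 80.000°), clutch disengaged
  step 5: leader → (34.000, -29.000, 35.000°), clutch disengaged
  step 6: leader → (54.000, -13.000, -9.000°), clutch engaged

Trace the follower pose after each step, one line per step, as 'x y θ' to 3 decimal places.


step 0: Δleader=(2.000, -1.000, -2.000°), disengaged; cmd=(0,0,0) → follower holds at (-5.000, 18.000, 89.000°)
step 1: Δleader=(-11.000, -21.000, -18.000°), engaged; cmd=(-21.500, -30.500, -70.000°) → follower=(-26.500, -12.500, 19.000°)
step 2: Δleader=(-13.000, -1.000, 27.000°), engaged; cmd=(-25.500, -0.500, 110.000°) → follower=(-52.000, -13.000, 129.000°)
step 3: Δleader=(6.000, 0.000, 20.000°), engaged; cmd=(12.500, 1.000, 82.000°) → follower=(-39.500, -12.000, 211.000°)
step 4: Δleader=(14.000, 5.000, 13.000°), disengaged; cmd=(0,0,0) → follower holds at (-39.500, -12.000, 211.000°)
step 5: Δleader=(5.000, 13.000, -45.000°), disengaged; cmd=(0,0,0) → follower holds at (-39.500, -12.000, 211.000°)
step 6: Δleader=(20.000, 16.000, -44.000°), engaged; cmd=(40.500, 25.000, -174.000°) → follower=(1.000, 13.000, 37.000°)

-5.000 18.000 89.000
-26.500 -12.500 19.000
-52.000 -13.000 129.000
-39.500 -12.000 211.000
-39.500 -12.000 211.000
-39.500 -12.000 211.000
1.000 13.000 37.000


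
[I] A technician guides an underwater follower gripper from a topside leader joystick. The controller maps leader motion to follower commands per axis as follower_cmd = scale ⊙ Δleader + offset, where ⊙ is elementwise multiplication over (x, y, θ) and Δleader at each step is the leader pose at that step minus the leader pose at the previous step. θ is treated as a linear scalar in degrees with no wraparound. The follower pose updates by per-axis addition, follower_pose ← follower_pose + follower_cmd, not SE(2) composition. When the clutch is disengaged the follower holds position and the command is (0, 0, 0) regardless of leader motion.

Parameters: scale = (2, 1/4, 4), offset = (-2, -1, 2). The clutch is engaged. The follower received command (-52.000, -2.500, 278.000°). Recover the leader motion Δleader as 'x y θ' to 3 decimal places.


axis x: (-52.000 − -2) / (2) = -25.000
axis y: (-2.500 − -1) / (1/4) = -6.000
axis θ: (278.000 − 2) / (4) = 69.000

-25.000 -6.000 69.000


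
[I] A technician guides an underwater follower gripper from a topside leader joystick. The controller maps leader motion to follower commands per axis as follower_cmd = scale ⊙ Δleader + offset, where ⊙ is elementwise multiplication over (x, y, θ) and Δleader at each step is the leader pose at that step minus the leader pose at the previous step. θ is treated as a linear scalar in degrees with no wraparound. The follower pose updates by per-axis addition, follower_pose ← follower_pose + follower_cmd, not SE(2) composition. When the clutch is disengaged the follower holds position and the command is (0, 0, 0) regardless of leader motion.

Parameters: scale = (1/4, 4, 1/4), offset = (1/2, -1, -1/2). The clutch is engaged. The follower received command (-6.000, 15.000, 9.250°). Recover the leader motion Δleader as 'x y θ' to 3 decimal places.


axis x: (-6.000 − 1/2) / (1/4) = -26.000
axis y: (15.000 − -1) / (4) = 4.000
axis θ: (9.250 − -1/2) / (1/4) = 39.000

-26.000 4.000 39.000


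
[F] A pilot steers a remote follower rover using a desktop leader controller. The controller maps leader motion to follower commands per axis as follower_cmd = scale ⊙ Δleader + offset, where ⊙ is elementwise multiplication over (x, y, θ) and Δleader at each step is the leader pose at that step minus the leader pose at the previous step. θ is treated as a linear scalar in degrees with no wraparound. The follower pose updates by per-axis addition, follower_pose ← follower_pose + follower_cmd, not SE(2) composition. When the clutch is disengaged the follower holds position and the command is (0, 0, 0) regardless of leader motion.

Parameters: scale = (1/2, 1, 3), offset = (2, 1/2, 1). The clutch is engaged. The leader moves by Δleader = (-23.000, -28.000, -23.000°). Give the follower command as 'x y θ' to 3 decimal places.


-9.500 -27.500 -68.000

axis x: 1/2·-23.000 + 2 = -9.500
axis y: 1·-28.000 + 1/2 = -27.500
axis θ: 3·-23.000 + 1 = -68.000


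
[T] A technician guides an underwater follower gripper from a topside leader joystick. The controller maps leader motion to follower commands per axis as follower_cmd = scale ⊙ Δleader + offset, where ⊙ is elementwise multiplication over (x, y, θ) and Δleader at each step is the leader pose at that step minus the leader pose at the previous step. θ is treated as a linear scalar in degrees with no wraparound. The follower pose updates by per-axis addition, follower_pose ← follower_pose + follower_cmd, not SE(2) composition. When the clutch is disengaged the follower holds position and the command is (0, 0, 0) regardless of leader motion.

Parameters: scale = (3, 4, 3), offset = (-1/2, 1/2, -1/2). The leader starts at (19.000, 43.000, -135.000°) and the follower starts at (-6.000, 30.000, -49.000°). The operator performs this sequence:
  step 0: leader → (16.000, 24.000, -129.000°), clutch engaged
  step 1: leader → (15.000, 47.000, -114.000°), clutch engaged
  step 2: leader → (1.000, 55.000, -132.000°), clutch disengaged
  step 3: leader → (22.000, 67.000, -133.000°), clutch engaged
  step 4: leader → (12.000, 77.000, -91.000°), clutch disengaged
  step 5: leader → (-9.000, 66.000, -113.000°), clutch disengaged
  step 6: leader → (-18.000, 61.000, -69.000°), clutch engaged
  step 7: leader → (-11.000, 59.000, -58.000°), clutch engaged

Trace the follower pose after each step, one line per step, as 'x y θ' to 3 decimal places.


step 0: Δleader=(-3.000, -19.000, 6.000°), engaged; cmd=(-9.500, -75.500, 17.500°) → follower=(-15.500, -45.500, -31.500°)
step 1: Δleader=(-1.000, 23.000, 15.000°), engaged; cmd=(-3.500, 92.500, 44.500°) → follower=(-19.000, 47.000, 13.000°)
step 2: Δleader=(-14.000, 8.000, -18.000°), disengaged; cmd=(0,0,0) → follower holds at (-19.000, 47.000, 13.000°)
step 3: Δleader=(21.000, 12.000, -1.000°), engaged; cmd=(62.500, 48.500, -3.500°) → follower=(43.500, 95.500, 9.500°)
step 4: Δleader=(-10.000, 10.000, 42.000°), disengaged; cmd=(0,0,0) → follower holds at (43.500, 95.500, 9.500°)
step 5: Δleader=(-21.000, -11.000, -22.000°), disengaged; cmd=(0,0,0) → follower holds at (43.500, 95.500, 9.500°)
step 6: Δleader=(-9.000, -5.000, 44.000°), engaged; cmd=(-27.500, -19.500, 131.500°) → follower=(16.000, 76.000, 141.000°)
step 7: Δleader=(7.000, -2.000, 11.000°), engaged; cmd=(20.500, -7.500, 32.500°) → follower=(36.500, 68.500, 173.500°)

-15.500 -45.500 -31.500
-19.000 47.000 13.000
-19.000 47.000 13.000
43.500 95.500 9.500
43.500 95.500 9.500
43.500 95.500 9.500
16.000 76.000 141.000
36.500 68.500 173.500


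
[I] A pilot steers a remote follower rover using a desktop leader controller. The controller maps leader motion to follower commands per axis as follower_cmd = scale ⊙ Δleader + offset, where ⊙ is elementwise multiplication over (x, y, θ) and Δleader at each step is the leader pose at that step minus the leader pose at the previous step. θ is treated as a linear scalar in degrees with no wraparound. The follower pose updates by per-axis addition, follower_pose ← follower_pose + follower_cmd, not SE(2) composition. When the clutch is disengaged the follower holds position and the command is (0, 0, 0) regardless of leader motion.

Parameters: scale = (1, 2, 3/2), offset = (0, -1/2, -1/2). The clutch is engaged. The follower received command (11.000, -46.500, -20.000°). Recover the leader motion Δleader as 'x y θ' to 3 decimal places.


11.000 -23.000 -13.000

axis x: (11.000 − 0) / (1) = 11.000
axis y: (-46.500 − -1/2) / (2) = -23.000
axis θ: (-20.000 − -1/2) / (3/2) = -13.000


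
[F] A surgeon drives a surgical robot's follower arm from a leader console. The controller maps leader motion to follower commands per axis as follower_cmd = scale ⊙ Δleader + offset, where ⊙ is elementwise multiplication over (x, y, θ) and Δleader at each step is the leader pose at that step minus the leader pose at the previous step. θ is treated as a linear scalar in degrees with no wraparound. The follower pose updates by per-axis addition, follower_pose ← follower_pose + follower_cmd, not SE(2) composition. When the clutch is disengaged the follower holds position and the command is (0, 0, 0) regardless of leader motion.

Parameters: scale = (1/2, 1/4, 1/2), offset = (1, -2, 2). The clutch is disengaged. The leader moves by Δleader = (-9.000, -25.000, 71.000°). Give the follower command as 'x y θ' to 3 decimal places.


0.000 0.000 0.000

clutch disengaged → follower holds; cmd = (0, 0, 0)


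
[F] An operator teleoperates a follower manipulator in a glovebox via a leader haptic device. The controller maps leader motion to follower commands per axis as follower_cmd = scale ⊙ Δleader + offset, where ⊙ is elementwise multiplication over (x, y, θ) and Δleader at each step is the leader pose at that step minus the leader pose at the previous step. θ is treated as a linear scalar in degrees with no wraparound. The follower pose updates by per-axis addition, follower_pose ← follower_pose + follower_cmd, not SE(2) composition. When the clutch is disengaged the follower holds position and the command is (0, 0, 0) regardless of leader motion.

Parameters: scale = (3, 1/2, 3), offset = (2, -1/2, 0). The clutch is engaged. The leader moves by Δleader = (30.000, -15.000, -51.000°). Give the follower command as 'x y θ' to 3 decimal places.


axis x: 3·30.000 + 2 = 92.000
axis y: 1/2·-15.000 + -1/2 = -8.000
axis θ: 3·-51.000 + 0 = -153.000

92.000 -8.000 -153.000


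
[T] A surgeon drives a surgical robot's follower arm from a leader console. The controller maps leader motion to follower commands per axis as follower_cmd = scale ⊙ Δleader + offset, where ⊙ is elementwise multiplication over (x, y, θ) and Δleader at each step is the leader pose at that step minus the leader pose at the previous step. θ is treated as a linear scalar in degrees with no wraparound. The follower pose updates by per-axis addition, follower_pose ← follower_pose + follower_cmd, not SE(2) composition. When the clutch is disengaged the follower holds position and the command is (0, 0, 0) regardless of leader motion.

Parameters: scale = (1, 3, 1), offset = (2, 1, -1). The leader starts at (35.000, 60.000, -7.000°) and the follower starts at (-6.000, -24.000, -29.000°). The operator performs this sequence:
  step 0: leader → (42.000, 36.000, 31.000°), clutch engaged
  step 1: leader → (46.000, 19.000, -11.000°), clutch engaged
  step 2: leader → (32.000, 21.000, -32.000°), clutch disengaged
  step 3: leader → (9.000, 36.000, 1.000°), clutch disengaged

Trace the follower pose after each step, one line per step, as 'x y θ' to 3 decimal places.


step 0: Δleader=(7.000, -24.000, 38.000°), engaged; cmd=(9.000, -71.000, 37.000°) → follower=(3.000, -95.000, 8.000°)
step 1: Δleader=(4.000, -17.000, -42.000°), engaged; cmd=(6.000, -50.000, -43.000°) → follower=(9.000, -145.000, -35.000°)
step 2: Δleader=(-14.000, 2.000, -21.000°), disengaged; cmd=(0,0,0) → follower holds at (9.000, -145.000, -35.000°)
step 3: Δleader=(-23.000, 15.000, 33.000°), disengaged; cmd=(0,0,0) → follower holds at (9.000, -145.000, -35.000°)

3.000 -95.000 8.000
9.000 -145.000 -35.000
9.000 -145.000 -35.000
9.000 -145.000 -35.000
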